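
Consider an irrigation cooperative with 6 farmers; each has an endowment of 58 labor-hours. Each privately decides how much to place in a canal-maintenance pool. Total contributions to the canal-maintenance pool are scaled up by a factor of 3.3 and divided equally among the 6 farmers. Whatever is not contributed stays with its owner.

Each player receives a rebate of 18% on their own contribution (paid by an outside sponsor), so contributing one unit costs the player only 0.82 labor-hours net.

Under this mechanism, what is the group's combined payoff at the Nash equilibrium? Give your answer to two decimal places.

With the mechanism, a contributed unit returns (3.3/6) / 0.82 = 0.6707 per unit of net cost — still below 1 — so contributing 0 remains dominant for every player.
Everyone keeps their endowment and the group total is 6 × 58 = 348.

348.00 labor-hours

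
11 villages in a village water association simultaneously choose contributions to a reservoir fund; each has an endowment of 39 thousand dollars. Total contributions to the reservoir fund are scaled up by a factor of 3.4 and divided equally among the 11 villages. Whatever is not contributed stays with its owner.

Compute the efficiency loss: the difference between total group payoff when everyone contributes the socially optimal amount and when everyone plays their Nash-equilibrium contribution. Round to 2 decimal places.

1029.60 thousand dollars

Each contributed unit returns 3.4/11 = 0.3091 to its contributor — below 1 — so contributing 0 is dominant for every player. At the Nash equilibrium everyone keeps their 39, and the group total is 11 × 39 = 429.
Each contributed unit returns 3.400 to the group as a whole (0.3091 to each of 11 players), which exceeds 1, so the social optimum is full contribution: group total = 3.400 × 429 = 1458.60.
Efficiency loss = 1458.60 − 429 = 1029.60.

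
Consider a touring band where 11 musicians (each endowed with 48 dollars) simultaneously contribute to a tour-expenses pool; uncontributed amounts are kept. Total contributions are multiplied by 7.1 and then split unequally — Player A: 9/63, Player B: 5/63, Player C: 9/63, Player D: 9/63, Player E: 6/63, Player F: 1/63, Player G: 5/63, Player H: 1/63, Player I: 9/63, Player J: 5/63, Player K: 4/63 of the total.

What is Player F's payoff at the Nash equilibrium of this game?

69.64 dollars

Each unit j contributes comes back to j as 7.1 × (j's share), so j prefers to contribute only if that share exceeds 1/7.1 = 0.1408; otherwise keeping the unit dominates.
The shares above 0.1408 belong to Player A, Player C, Player D and Player I, contributing 48 each; the remaining 7 contribute 0. Total contributed: 192.
Player F keeps 48 and receives 7.1 × 192 × 1/63 = 21.64 from the tour-expenses pool, for a payoff of 69.64.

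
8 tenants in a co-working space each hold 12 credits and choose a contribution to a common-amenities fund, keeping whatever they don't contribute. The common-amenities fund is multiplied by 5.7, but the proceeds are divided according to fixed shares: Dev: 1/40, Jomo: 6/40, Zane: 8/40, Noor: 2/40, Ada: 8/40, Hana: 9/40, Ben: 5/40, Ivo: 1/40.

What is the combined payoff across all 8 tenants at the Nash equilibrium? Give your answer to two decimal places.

265.20 credits

Player j's private return per contributed unit is 5.7 × (j's share). Contributing is weakly dominant for j when that share is at least 1/5.7 = 0.1754, and contributing 0 is dominant otherwise.
The shares above 0.1754 belong to Zane, Ada and Hana, contributing 12 each; the remaining 5 contribute 0. Total contributed: 36.
The common-amenities fund pays out 5.7 × 36 = 205.20 in total (split across the unequal shares, but the aggregate is all that matters for the group sum).
The 5 free-riders keep 12 each, adding 60. Group total = 60 + 205.20 = 265.20.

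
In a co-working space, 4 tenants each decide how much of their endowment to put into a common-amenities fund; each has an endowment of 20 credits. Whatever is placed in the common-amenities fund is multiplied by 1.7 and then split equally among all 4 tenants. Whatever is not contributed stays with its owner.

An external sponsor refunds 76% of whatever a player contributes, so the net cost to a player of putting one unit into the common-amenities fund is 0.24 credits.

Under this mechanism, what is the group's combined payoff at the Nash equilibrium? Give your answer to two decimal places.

The effective private return per unit is now (1.7/4) / 0.24 = 1.7708 > 1, so every player's dominant strategy flips to full contribution.
At the Nash equilibrium everyone contributes 20. Group total payoff = 4 × (20 × 0.76 + 1.7 × 20) = 196.80.

196.80 credits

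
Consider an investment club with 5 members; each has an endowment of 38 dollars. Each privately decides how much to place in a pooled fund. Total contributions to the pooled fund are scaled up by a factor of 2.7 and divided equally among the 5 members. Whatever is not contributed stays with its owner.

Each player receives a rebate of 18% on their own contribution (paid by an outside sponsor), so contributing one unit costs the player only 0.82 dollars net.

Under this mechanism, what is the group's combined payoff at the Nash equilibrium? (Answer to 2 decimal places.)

Even with the mechanism, each unit contributed returns only (2.7/5) / 0.82 = 0.6585 per unit of net cost, so contributing nothing is still dominant.
At the Nash equilibrium no one contributes; group total payoff = 5 × 38 = 190.

190.00 dollars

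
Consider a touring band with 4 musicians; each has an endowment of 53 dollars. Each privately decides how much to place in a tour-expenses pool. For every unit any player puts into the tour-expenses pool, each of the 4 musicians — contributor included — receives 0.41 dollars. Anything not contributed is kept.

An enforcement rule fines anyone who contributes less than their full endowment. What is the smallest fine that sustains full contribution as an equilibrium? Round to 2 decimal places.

31.27 dollars

Given the others contribute fully, the best deviation is to contribute 0 (any partial contribution still incurs the fine and gives up units whose private return 0.41 is below 1).
Deviating from 53 to 0 saves 53 dollars but forfeits the deviator's share of the drop in the tour-expenses pool: 0.41 × 53 = 21.73.
So the deviation gain is 53 − 21.73 = 31.27, and the fine must be at least 31.27 dollars to wipe it out.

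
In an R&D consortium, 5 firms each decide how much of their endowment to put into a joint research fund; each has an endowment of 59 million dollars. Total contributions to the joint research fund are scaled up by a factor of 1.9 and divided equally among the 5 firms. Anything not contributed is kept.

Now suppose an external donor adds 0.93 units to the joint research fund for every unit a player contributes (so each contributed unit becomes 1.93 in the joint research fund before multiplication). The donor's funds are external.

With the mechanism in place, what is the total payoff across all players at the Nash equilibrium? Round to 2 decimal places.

Even with the mechanism, each unit contributed returns only 1.9 × 1.93 / 5 = 0.7334 per unit of net cost, so contributing nothing is still dominant.
At the Nash equilibrium no one contributes; group total payoff = 5 × 59 = 295.

295.00 million dollars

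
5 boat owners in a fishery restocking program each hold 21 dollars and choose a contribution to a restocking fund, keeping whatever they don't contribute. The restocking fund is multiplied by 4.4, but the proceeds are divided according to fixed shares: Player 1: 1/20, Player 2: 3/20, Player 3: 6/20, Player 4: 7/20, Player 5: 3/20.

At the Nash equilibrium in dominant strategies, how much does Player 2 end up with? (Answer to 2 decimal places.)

A player with share s gets back 4.4·s per unit contributed, so full contribution is dominant for anyone with s > 1/4.4 = 0.2273 and zero contribution is dominant for anyone below.
Player 3 and Player 4 clear that bar, contributing 21 each; the remaining 3 contribute 0. Total contributed: 42.
Player 2 keeps 21 and receives 4.4 × 42 × 3/20 = 27.72 from the restocking fund, for a payoff of 48.72.

48.72 dollars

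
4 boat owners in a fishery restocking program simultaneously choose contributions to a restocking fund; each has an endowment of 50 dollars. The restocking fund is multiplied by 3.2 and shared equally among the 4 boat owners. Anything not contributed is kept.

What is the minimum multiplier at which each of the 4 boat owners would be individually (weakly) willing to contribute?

A contributed unit returns (multiplier)/4 to its contributor.
This reaches 1 exactly when the multiplier is 4.

4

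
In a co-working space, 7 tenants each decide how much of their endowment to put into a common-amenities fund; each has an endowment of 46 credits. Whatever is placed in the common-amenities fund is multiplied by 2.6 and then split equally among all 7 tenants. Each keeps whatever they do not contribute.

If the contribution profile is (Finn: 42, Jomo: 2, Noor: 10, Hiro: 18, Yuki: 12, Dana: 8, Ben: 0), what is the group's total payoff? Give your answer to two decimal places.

Total contributed: 42 + 2 + 10 + 18 + 12 + 8 + 0 = 92; total kept: 7 × 46 − 92 = 230.
The common-amenities fund pays out 2.6 × 92 = 239.20 in aggregate.
Group total = 230 + 239.20 = 469.20.

469.20 credits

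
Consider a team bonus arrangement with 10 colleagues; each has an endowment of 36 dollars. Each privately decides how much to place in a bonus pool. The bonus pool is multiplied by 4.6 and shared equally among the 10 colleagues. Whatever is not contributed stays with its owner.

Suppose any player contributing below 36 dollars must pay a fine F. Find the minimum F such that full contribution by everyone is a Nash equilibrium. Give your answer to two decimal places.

19.44 dollars

Given the others contribute fully, the best deviation is to contribute 0 (any partial contribution still incurs the fine and gives up units whose private return 0.4600 is below 1).
Deviating from 36 to 0 saves 36 dollars but forfeits the deviator's share of the drop in the bonus pool: 4.6/10 × 36 = 16.56.
So the deviation gain is 36 − 16.56 = 19.44, and the fine must be at least 19.44 dollars to wipe it out.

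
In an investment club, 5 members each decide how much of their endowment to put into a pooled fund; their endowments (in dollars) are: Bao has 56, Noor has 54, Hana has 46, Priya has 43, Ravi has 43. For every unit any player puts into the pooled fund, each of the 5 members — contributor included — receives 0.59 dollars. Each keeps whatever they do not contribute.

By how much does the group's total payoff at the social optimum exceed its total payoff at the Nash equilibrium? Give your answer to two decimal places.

471.90 dollars

The private return per contributed unit is 0.59 < 1 for everyone, so the Nash equilibrium is zero contribution and the group total is Σ E_j = 56 + 54 + 46 + 43 + 43 = 242.
Each contributed unit returns 2.950 to the group, so the social optimum is full contribution by everyone: group total = 2.950 × 242 = 713.90.
Efficiency loss = (2.950 − 1) × 242 = 471.90.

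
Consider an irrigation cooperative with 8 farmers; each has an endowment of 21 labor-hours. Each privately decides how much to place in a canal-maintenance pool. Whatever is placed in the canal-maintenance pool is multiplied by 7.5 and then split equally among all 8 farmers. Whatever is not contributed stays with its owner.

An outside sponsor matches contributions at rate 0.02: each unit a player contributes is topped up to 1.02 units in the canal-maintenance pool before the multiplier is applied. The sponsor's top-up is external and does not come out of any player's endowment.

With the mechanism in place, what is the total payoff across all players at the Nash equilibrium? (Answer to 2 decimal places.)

The effective private return is 7.5 × 1.02 / 8 = 0.9563, which is still under 1, so the mechanism doesn't change anyone's dominant strategy: zero contribution.
At the Nash equilibrium no one contributes; group total payoff = 8 × 21 = 168.

168.00 labor-hours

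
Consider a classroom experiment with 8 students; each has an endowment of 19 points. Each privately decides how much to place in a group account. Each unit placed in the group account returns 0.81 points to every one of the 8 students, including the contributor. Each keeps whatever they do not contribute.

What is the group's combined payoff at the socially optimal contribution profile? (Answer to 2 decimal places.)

Each contributed unit returns 6.480 to the group as a whole (0.81 to each of 8 players), which exceeds 1, so the social optimum is full contribution: group total = 6.480 × 152 = 984.96.

984.96 points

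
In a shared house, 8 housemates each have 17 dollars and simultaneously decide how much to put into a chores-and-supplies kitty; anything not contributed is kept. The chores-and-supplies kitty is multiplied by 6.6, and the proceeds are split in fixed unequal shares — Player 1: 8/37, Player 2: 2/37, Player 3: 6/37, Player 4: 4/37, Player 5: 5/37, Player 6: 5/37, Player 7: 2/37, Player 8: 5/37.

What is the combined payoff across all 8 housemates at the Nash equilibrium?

326.40 dollars

Player j's private return per contributed unit is 6.6 × (j's share). Contributing is weakly dominant for j when that share is at least 1/6.6 = 0.1515, and contributing 0 is dominant otherwise.
Player 1 and Player 3 are above the threshold, contributing 17 each; the remaining 6 contribute 0. Total contributed: 34.
The chores-and-supplies kitty pays out 6.6 × 34 = 224.40 in total (split across the unequal shares, but the aggregate is all that matters for the group sum).
The 6 free-riders keep 17 each, adding 102. Group total = 102 + 224.40 = 326.40.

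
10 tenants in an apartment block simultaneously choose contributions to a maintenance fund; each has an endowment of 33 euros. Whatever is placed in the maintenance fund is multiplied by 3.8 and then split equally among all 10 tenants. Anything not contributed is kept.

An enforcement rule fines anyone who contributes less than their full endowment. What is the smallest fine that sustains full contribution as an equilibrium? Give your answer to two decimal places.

Given the others contribute fully, the best deviation is to contribute 0 (any partial contribution still incurs the fine and gives up units whose private return 0.3800 is below 1).
Deviating from 33 to 0 saves 33 euros but forfeits the deviator's share of the drop in the maintenance fund: 3.8/10 × 33 = 12.54.
So the deviation gain is 33 − 12.54 = 20.46, and the fine must be at least 20.46 euros to wipe it out.

20.46 euros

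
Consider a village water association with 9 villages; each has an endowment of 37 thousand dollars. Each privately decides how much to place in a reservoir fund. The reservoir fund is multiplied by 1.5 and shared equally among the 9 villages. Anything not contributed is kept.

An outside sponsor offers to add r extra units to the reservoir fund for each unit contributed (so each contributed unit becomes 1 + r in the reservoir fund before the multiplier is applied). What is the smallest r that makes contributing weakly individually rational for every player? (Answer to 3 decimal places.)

With matching at rate r, one contributed unit becomes (1 + r) in the reservoir fund and returns 1.5 × (1 + r) / 9 to the contributor.
Setting this equal to 1: 1 + r = 9/1.5 = 6.0000.
So the minimum matching rate is r = 6.0000 − 1 = 5.000.

5.000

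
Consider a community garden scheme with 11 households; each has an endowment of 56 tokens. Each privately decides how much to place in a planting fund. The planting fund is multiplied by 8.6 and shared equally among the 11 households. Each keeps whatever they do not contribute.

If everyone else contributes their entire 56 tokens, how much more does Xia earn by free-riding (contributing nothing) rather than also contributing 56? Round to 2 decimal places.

12.22 tokens

Switching from a contribution of 56 to 0 lets Xia keep an extra 56 tokens, but lowers the planting fund by 56, which costs Xia their own share of that drop: 8.6/11 × 56 = 43.78.
Net gain = 56 − 43.78 = 12.22. The private return per contributed unit (0.7818) is below 1, so free-riding is indeed the best response regardless of what the others do.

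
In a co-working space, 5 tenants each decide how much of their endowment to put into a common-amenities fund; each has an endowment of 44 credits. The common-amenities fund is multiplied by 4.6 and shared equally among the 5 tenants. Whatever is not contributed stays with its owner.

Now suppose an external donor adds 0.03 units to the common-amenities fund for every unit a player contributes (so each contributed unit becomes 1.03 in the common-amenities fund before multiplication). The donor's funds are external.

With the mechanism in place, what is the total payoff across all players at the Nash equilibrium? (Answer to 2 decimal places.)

220.00 credits

With the mechanism, a contributed unit returns 4.6 × 1.03 / 5 = 0.9476 per unit of net cost — still below 1 — so contributing 0 remains dominant for every player.
Everyone keeps their endowment and the group total is 5 × 44 = 220.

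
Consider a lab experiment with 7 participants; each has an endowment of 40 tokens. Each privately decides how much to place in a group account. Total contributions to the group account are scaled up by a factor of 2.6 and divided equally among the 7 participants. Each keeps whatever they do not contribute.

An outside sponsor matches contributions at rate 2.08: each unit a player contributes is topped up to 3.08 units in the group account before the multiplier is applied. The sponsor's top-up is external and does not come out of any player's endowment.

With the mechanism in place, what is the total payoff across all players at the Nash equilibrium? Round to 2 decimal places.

2242.24 tokens

Under the mechanism each unit contributed yields 2.6 × 3.08 / 7 = 1.1440 back to its contributor per unit of net cost, which exceeds 1, making full contribution the dominant choice for everyone.
At the Nash equilibrium everyone contributes 40. Group total payoff = 2.6 × 3.08 × 280 = 2242.24.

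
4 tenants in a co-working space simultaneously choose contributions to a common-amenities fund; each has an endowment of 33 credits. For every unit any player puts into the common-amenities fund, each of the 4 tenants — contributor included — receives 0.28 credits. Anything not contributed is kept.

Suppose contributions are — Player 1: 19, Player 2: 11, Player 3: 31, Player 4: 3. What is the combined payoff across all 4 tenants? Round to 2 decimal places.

139.68 credits

Total contributed: 19 + 11 + 31 + 3 = 64; total kept: 4 × 33 − 64 = 68.
The common-amenities fund pays out 0.28 × 4 × 64 = 71.68 in aggregate.
Group total = 68 + 71.68 = 139.68.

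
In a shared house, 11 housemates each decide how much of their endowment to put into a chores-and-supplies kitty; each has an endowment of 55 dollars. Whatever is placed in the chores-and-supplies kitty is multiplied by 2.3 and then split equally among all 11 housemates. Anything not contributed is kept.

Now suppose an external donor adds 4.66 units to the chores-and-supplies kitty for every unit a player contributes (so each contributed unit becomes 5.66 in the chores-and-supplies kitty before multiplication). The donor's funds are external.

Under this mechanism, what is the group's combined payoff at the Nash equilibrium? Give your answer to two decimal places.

7875.89 dollars

Under the mechanism each unit contributed yields 2.3 × 5.66 / 11 = 1.1835 back to its contributor per unit of net cost, which exceeds 1, making full contribution the dominant choice for everyone.
So the Nash equilibrium is full contribution by all 11; the group earns 2.3 × 5.66 × 605 = 7875.89.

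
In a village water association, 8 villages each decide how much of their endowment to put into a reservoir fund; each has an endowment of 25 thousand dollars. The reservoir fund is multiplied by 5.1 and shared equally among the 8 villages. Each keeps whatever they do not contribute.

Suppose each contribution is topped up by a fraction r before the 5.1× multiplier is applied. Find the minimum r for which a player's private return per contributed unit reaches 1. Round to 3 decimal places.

0.569

With matching at rate r, one contributed unit becomes (1 + r) in the reservoir fund and returns 5.1 × (1 + r) / 8 to the contributor.
Setting this equal to 1: 1 + r = 8/5.1 = 1.5686.
So the minimum matching rate is r = 1.5686 − 1 = 0.569.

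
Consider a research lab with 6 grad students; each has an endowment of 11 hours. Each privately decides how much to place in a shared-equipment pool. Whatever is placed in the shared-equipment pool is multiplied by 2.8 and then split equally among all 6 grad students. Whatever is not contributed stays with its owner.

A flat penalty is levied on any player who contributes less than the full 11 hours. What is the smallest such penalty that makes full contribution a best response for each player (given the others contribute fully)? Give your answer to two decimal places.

5.87 hours

Given the others contribute fully, the best deviation is to contribute 0 (any partial contribution still incurs the fine and gives up units whose private return 0.4667 is below 1).
Deviating from 11 to 0 saves 11 hours but forfeits the deviator's share of the drop in the shared-equipment pool: 2.8/6 × 11 = 5.13.
So the deviation gain is 11 − 5.13 = 5.87, and the fine must be at least 5.87 hours to wipe it out.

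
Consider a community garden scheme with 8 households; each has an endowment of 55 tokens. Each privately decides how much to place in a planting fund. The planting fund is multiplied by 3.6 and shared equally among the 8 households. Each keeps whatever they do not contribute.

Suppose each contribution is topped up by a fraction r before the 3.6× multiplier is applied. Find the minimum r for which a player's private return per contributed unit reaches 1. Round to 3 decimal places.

With matching at rate r, one contributed unit becomes (1 + r) in the planting fund and returns 3.6 × (1 + r) / 8 to the contributor.
Setting this equal to 1: 1 + r = 8/3.6 = 2.2222.
So the minimum matching rate is r = 2.2222 − 1 = 1.222.

1.222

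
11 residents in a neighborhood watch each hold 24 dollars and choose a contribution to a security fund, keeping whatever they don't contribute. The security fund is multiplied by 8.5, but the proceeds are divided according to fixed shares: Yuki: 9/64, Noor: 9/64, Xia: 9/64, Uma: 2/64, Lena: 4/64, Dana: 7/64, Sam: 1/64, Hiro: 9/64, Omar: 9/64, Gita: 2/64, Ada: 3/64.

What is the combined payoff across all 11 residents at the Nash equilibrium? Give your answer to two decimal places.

1164.00 dollars

For player j, contributing a unit is worthwhile iff 8.5 × (j's share) ≥ 1, i.e. iff j's share is at least 0.1176.
Yuki, Noor, Xia, Hiro and Omar clear that bar, contributing 24 each; the remaining 6 contribute 0. Total contributed: 120.
The security fund pays out 8.5 × 120 = 1020.00 in total (split across the unequal shares, but the aggregate is all that matters for the group sum).
The 6 free-riders keep 24 each, adding 144. Group total = 144 + 1020.00 = 1164.00.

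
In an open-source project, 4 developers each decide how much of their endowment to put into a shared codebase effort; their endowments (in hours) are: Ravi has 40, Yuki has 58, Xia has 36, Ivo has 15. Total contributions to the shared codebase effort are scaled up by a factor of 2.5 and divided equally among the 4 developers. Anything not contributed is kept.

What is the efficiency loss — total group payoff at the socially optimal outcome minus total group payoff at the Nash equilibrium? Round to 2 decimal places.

The private return per contributed unit is 2.5/4 = 0.6250 < 1 for every player regardless of endowment, so the Nash equilibrium is zero contribution and the group total is Σ E_j = 40 + 58 + 36 + 15 = 149.
Each contributed unit returns 2.500 to the group, so the social optimum is full contribution by everyone: group total = 2.500 × 149 = 372.50.
Efficiency loss = (2.500 − 1) × 149 = 223.50.

223.50 hours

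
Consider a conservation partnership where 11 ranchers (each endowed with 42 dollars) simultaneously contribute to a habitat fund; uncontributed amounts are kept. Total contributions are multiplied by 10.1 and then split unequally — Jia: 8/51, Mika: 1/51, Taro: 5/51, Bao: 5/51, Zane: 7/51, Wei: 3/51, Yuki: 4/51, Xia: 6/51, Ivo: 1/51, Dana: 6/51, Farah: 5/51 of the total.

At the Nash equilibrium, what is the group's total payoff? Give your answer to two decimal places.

1990.80 dollars

A player with share s gets back 10.1·s per unit contributed, so full contribution is dominant for anyone with s > 1/10.1 = 0.0990 and zero contribution is dominant for anyone below.
Jia, Zane, Xia and Dana are above the threshold, contributing 42 each; the remaining 7 contribute 0. Total contributed: 168.
The habitat fund pays out 10.1 × 168 = 1696.80 in total (split across the unequal shares, but the aggregate is all that matters for the group sum).
The 7 free-riders keep 42 each, adding 294. Group total = 294 + 1696.80 = 1990.80.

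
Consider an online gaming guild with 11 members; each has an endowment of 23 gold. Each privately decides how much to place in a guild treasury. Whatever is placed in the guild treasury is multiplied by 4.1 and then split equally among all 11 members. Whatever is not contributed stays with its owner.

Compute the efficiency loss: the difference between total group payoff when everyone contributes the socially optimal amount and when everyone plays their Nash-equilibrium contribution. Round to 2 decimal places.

Each contributed unit returns 4.1/11 = 0.3727 to its contributor — below 1 — so contributing 0 is dominant for every player. At the Nash equilibrium everyone keeps their 23, and the group total is 11 × 23 = 253.
Each contributed unit returns 4.100 to the group as a whole (0.3727 to each of 11 players), which exceeds 1, so the social optimum is full contribution: group total = 4.100 × 253 = 1037.30.
Efficiency loss = 1037.30 − 253 = 784.30.

784.30 gold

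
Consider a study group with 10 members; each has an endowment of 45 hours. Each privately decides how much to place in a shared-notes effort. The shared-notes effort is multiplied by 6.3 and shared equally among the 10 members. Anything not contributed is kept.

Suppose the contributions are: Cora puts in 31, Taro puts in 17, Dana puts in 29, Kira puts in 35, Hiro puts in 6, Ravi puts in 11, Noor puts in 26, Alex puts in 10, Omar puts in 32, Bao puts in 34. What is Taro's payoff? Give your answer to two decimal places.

173.53 hours

Total contributed: 31 + 17 + 29 + 35 + 6 + 11 + 26 + 10 + 32 + 34 = 231.
Each receives 6.3 × 231 / 10 = 145.53 from the shared-notes effort.
Taro keeps 45 − 17 = 28, so Taro's payoff is 28 + 145.53 = 173.53.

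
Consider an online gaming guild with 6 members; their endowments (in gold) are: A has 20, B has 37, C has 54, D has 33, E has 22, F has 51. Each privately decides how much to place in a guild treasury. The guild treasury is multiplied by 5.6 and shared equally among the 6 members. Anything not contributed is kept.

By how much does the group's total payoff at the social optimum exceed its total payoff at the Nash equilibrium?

998.20 gold

The private return per contributed unit is 5.6/6 = 0.9333 < 1 for every player regardless of endowment, so the Nash equilibrium is zero contribution and the group total is Σ E_j = 20 + 37 + 54 + 33 + 22 + 51 = 217.
Each contributed unit returns 5.600 to the group, so the social optimum is full contribution by everyone: group total = 5.600 × 217 = 1215.20.
Efficiency loss = (5.600 − 1) × 217 = 998.20.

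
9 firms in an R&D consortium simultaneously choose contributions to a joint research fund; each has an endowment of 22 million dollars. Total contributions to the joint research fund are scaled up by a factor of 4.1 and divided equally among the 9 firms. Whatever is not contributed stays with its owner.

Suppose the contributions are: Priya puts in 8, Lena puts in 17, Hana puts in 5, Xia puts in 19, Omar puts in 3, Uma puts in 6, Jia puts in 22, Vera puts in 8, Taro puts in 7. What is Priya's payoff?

57.28 million dollars

Total contributed: 8 + 17 + 5 + 19 + 3 + 6 + 22 + 8 + 7 = 95.
Each receives 4.1 × 95 / 9 = 43.28 from the joint research fund.
Priya keeps 22 − 8 = 14, so Priya's payoff is 14 + 43.28 = 57.28.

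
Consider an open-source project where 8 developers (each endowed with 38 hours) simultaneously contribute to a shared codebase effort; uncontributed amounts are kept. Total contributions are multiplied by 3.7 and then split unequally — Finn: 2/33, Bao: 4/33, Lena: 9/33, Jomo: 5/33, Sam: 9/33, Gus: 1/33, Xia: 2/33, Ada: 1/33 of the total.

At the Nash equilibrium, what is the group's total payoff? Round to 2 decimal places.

509.20 hours

A player with share s gets back 3.7·s per unit contributed, so full contribution is dominant for anyone with s > 1/3.7 = 0.2703 and zero contribution is dominant for anyone below.
The shares above 0.2703 belong to Lena and Sam, contributing 38 each; the remaining 6 contribute 0. Total contributed: 76.
The shared codebase effort pays out 3.7 × 76 = 281.20 in total (split across the unequal shares, but the aggregate is all that matters for the group sum).
The 6 free-riders keep 38 each, adding 228. Group total = 228 + 281.20 = 509.20.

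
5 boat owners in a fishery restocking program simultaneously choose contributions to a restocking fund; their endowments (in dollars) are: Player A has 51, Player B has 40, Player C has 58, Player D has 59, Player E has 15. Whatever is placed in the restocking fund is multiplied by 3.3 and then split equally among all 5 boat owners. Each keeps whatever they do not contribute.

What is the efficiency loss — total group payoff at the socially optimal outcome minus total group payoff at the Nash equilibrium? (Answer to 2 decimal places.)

The private return per contributed unit is 3.3/5 = 0.6600 < 1 for every player regardless of endowment, so the Nash equilibrium is zero contribution and the group total is Σ E_j = 51 + 40 + 58 + 59 + 15 = 223.
Each contributed unit returns 3.300 to the group, so the social optimum is full contribution by everyone: group total = 3.300 × 223 = 735.90.
Efficiency loss = (3.300 − 1) × 223 = 512.90.

512.90 dollars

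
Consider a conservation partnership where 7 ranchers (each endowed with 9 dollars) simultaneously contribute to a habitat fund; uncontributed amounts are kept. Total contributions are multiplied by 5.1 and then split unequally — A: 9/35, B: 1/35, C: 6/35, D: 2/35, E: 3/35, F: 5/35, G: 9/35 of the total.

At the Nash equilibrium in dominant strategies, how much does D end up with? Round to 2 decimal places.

A player with share s gets back 5.1·s per unit contributed, so full contribution is dominant for anyone with s > 1/5.1 = 0.1961 and zero contribution is dominant for anyone below.
The shares above 0.1961 belong to A and G, contributing 9 each; the remaining 5 contribute 0. Total contributed: 18.
D keeps 9 and receives 5.1 × 18 × 2/35 = 5.25 from the habitat fund, for a payoff of 14.25.

14.25 dollars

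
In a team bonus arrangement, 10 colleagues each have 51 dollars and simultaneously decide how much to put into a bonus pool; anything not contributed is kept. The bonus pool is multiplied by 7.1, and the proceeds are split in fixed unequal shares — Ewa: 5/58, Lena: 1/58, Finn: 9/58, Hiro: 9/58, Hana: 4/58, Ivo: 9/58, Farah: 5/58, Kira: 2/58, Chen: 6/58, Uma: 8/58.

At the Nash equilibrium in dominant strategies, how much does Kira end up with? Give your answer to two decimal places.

Player j's private return per contributed unit is 7.1 × (j's share). Contributing is weakly dominant for j when that share is at least 1/7.1 = 0.1408, and contributing 0 is dominant otherwise.
Finn, Hiro and Ivo clear that bar, contributing 51 each; the remaining 7 contribute 0. Total contributed: 153.
Kira keeps 51 and receives 7.1 × 153 × 2/58 = 37.46 from the bonus pool, for a payoff of 88.46.

88.46 dollars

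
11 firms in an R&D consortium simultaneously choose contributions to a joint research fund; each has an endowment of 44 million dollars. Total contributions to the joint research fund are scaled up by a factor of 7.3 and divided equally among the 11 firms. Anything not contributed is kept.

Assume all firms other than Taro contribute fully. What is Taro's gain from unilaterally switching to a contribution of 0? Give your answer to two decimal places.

14.80 million dollars

Switching from a contribution of 44 to 0 lets Taro keep an extra 44 million dollars, but lowers the joint research fund by 44, which costs Taro their own share of that drop: 7.3/11 × 44 = 29.20.
Net gain = 44 − 29.20 = 14.80. The private return per contributed unit (0.6636) is below 1, so free-riding is indeed the best response regardless of what the others do.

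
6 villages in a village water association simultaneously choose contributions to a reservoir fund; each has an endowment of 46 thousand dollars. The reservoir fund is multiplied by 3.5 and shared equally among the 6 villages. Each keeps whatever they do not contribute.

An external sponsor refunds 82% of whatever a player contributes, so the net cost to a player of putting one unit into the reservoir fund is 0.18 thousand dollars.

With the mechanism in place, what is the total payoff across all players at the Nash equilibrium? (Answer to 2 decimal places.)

Under the mechanism each unit contributed yields (3.5/6) / 0.18 = 3.2407 back to its contributor per unit of net cost, which exceeds 1, making full contribution the dominant choice for everyone.
So the Nash equilibrium is full contribution by all 6; the group earns 6 × (46 × 0.82 + 3.5 × 46) = 1192.32.

1192.32 thousand dollars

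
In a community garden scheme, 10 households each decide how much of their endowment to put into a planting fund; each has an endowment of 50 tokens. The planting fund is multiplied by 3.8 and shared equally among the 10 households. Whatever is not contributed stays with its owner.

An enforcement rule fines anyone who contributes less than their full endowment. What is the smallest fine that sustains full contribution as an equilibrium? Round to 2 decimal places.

31.00 tokens

Given the others contribute fully, the best deviation is to contribute 0 (any partial contribution still incurs the fine and gives up units whose private return 0.3800 is below 1).
Deviating from 50 to 0 saves 50 tokens but forfeits the deviator's share of the drop in the planting fund: 3.8/10 × 50 = 19.00.
So the deviation gain is 50 − 19.00 = 31.00, and the fine must be at least 31.00 tokens to wipe it out.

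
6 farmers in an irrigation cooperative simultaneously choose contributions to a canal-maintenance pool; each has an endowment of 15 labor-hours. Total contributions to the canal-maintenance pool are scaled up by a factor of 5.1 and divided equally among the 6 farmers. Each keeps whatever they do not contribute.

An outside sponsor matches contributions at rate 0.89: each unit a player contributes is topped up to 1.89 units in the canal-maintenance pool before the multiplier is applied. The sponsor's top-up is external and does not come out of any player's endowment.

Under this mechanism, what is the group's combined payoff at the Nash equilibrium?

The effective private return per unit is now 5.1 × 1.89 / 6 = 1.6065 > 1, so every player's dominant strategy flips to full contribution.
So the Nash equilibrium is full contribution by all 6; the group earns 5.1 × 1.89 × 90 = 867.51.

867.51 labor-hours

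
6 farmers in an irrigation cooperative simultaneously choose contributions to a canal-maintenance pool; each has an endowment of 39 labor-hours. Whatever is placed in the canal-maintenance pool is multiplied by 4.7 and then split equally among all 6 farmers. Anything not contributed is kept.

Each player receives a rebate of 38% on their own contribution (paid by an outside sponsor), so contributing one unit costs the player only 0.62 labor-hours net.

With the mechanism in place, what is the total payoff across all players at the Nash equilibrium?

1188.72 labor-hours

The effective private return per unit is now (4.7/6) / 0.62 = 1.2634 > 1, so every player's dominant strategy flips to full contribution.
At the Nash equilibrium everyone contributes 39. Group total payoff = 6 × (39 × 0.38 + 4.7 × 39) = 1188.72.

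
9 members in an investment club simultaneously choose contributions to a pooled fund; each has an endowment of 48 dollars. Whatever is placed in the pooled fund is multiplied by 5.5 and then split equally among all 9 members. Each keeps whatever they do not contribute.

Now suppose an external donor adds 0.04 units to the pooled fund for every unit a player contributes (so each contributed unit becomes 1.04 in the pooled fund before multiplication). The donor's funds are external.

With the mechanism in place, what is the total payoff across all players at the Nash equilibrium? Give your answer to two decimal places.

Even with the mechanism, each unit contributed returns only 5.5 × 1.04 / 9 = 0.6356 per unit of net cost, so contributing nothing is still dominant.
Everyone keeps their endowment and the group total is 9 × 48 = 432.

432.00 dollars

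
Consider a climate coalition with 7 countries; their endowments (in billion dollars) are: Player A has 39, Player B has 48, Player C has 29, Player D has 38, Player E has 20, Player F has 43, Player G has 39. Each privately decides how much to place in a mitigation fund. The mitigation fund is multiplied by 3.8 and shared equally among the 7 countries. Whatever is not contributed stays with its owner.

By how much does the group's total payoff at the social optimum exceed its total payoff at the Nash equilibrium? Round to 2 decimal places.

716.80 billion dollars

The private return per contributed unit is 3.8/7 = 0.5429 < 1 for every player regardless of endowment, so the Nash equilibrium is zero contribution and the group total is Σ E_j = 39 + 48 + 29 + 38 + 20 + 43 + 39 = 256.
Each contributed unit returns 3.800 to the group, so the social optimum is full contribution by everyone: group total = 3.800 × 256 = 972.80.
Efficiency loss = (3.800 − 1) × 256 = 716.80.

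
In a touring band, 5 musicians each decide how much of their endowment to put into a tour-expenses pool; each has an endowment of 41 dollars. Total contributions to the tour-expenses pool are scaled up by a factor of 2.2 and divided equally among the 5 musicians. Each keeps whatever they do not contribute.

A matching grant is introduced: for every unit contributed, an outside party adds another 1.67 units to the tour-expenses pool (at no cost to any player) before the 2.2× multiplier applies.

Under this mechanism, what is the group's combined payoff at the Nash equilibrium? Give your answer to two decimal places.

1204.17 dollars

With the mechanism, a contributed unit returns 2.2 × 2.67 / 5 = 1.1748 per unit of net cost to the contributor — now above 1 — so contributing fully is weakly dominant for every player.
At the Nash equilibrium everyone contributes 41. Group total payoff = 2.2 × 2.67 × 205 = 1204.17.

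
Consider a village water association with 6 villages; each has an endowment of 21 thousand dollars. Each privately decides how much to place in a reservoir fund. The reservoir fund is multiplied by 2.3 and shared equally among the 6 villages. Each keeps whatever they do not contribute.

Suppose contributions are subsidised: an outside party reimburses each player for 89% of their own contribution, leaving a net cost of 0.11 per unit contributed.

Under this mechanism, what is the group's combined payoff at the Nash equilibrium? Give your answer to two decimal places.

Under the mechanism each unit contributed yields (2.3/6) / 0.11 = 3.4848 back to its contributor per unit of net cost, which exceeds 1, making full contribution the dominant choice for everyone.
So the Nash equilibrium is full contribution by all 6; the group earns 6 × (21 × 0.89 + 2.3 × 21) = 401.94.

401.94 thousand dollars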